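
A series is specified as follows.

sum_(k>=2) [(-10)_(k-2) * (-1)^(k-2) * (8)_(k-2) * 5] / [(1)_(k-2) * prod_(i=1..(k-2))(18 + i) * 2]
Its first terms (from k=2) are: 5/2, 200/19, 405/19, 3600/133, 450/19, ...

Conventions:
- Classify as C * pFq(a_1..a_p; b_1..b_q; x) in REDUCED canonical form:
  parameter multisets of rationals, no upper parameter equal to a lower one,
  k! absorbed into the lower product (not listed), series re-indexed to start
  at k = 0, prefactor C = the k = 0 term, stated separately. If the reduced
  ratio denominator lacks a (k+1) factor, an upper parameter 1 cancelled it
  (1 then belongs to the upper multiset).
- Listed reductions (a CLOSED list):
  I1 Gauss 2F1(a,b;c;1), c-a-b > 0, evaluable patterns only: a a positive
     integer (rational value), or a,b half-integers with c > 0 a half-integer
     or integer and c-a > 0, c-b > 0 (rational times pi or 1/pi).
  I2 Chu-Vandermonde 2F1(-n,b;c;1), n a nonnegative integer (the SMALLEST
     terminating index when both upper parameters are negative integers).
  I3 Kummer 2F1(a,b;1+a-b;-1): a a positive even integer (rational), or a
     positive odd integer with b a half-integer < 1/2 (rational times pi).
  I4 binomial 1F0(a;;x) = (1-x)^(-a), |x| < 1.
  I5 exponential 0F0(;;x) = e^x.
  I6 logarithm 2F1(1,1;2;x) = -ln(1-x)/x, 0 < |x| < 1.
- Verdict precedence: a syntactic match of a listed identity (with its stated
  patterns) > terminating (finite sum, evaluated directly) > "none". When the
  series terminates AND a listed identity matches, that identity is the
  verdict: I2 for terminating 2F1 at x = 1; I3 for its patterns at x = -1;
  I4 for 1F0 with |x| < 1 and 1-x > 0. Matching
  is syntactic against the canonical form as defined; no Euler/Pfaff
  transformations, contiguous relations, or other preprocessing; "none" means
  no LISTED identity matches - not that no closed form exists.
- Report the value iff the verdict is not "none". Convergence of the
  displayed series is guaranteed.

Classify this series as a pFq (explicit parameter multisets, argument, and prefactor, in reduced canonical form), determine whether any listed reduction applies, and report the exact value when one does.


Canonical form: C = 5/2 times 2F1 with upper {-10, 8}, lower {19}, x = -1. Verdict (x = -1): the Kummer evaluation I3 applies (x = -1; c = 19 equals 1+a-b for upper {-10, 8}: listed pattern). Sum: 765/7.

Key step: from the first term 5/2: the lower running product (C = 5/2) is a rising factorial.
Step ratio: r(k) = (-1) * (k-10) (k+8) / [(k+19) (k+1)] - rational; roots negated = parameters, x = (-1), C = 5/2.


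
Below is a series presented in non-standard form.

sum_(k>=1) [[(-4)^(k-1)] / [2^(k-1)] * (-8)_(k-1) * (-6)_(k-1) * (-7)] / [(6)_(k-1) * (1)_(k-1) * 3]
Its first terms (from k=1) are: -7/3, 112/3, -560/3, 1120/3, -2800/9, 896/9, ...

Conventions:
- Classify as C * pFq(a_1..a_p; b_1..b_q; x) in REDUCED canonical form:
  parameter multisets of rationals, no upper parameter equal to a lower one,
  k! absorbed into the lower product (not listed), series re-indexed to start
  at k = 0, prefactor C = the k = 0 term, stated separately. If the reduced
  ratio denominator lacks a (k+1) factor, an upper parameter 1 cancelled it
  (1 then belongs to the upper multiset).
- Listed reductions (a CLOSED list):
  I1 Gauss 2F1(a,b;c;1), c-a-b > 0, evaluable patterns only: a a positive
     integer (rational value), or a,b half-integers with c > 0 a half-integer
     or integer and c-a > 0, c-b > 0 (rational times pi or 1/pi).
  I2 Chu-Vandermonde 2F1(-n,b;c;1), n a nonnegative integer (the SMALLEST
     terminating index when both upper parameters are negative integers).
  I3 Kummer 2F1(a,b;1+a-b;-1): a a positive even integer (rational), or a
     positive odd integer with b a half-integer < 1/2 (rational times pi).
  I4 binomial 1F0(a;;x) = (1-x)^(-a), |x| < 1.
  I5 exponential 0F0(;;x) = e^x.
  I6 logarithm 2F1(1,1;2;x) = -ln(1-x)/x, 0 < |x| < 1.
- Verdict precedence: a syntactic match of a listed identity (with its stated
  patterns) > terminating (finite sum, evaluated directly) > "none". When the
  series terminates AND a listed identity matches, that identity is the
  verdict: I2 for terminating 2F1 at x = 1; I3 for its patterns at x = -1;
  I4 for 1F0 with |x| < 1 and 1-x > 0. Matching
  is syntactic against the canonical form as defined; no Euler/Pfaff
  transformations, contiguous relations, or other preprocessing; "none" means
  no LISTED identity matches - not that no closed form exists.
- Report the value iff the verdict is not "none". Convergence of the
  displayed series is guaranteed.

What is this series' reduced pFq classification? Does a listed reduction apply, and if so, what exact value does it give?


Key step: t_0 = -7/3 here, and the constant factors (C = -7/3, x = -2) combine into one prefactor.
Term ratio: r(k) = (-2) * (k-8) (k-6) / [(k+6) (k+1)] - rational in k, leading ratio (-2); with t_0 = -7/3, classification follows.

Canonical form: C = -7/3 times 2F1 with upper {-8, -6}, lower {6}, x = -2. Verdict: terminating - the sum ends at index 6 because -6 is a negative integer; exact evaluation follows. Its exact value is 35/33.


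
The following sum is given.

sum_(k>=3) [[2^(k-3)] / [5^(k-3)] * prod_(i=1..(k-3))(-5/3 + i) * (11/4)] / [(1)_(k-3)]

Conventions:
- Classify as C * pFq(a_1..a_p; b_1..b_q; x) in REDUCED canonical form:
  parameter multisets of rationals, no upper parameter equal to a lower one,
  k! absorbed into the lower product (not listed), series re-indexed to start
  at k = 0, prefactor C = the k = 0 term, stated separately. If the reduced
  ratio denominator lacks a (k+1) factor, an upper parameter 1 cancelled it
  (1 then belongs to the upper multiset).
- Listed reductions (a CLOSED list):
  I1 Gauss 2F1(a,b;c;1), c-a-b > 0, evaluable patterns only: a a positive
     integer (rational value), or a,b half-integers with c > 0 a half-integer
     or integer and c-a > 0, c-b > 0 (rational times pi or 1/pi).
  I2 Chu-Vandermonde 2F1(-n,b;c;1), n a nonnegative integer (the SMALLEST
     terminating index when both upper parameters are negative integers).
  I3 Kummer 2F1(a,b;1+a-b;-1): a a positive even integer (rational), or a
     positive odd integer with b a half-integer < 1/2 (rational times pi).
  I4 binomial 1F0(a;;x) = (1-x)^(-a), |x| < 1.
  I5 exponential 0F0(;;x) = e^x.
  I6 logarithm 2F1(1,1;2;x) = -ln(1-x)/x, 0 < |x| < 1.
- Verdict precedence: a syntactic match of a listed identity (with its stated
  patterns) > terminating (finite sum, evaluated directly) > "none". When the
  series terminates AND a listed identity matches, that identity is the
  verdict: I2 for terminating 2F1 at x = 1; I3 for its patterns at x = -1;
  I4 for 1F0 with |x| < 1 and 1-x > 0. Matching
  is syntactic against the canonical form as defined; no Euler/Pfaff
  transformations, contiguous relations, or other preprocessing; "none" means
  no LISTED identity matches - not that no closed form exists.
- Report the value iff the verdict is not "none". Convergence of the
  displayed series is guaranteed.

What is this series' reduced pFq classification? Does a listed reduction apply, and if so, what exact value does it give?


x = 2/5 here; the reduced form reads 1F0, upper {-2/3}, lower {-}, C = 11/4. Verdict (x = 2/5): binomial (I4) applies (the 1F0 binomial series: exponent 2/3, x = 2/5). Hence: (11/4) * (3/5)^(2/3).

The tell: from the first term 11/4: (1)_k (prefactor 11/4) is k! itself.
Consecutive-term ratio: r(k) = (2/5) * (k-2/3) / [(k+1)] - rational; roots negated = parameters, x = (2/5), C = 11/4.


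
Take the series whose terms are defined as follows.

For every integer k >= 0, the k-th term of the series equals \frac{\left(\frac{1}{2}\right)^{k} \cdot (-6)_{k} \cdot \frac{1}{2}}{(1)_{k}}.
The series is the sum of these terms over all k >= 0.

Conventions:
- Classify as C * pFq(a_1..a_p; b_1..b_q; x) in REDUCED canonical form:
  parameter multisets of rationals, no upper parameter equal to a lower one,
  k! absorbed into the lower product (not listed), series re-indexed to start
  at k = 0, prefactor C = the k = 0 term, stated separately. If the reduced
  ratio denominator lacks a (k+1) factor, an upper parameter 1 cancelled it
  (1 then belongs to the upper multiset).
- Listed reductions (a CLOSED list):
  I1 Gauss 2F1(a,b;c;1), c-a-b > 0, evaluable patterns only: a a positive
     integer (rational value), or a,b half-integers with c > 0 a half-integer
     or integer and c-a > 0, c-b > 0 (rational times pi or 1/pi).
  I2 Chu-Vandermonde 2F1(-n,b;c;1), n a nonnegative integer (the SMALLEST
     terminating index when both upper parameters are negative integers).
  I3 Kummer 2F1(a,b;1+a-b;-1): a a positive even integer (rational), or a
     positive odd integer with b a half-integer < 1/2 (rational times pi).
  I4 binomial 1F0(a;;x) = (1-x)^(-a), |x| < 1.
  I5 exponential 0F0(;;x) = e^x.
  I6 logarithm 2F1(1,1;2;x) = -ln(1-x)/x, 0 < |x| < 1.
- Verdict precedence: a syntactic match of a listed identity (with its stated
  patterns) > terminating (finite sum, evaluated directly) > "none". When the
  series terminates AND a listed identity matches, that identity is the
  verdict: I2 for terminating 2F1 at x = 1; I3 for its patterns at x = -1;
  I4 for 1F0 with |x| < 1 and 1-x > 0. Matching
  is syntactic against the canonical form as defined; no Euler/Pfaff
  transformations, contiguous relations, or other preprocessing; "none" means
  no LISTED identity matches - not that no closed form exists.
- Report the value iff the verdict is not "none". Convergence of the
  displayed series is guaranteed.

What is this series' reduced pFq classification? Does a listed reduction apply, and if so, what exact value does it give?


Structural cue: t_0 = \frac{1}{2} here, and (1)_k (prefactor 1/2) is k! itself.
Step ratio: r(k) = \frac{1}{2} * (k-6) / [(k+1)] - poly over poly, x = \frac{1}{2} from leading terms; C = \frac{1}{2} at k = 0.

The series (x = \frac{1}{2}) is 1F0: upper {-6}, lower {-}, prefactor \frac{1}{2}. Verdict: binomial (I4) fires (the 1F0 binomial series: exponent 6, x = \frac{1}{2}). Hence: \frac{1}{128}.


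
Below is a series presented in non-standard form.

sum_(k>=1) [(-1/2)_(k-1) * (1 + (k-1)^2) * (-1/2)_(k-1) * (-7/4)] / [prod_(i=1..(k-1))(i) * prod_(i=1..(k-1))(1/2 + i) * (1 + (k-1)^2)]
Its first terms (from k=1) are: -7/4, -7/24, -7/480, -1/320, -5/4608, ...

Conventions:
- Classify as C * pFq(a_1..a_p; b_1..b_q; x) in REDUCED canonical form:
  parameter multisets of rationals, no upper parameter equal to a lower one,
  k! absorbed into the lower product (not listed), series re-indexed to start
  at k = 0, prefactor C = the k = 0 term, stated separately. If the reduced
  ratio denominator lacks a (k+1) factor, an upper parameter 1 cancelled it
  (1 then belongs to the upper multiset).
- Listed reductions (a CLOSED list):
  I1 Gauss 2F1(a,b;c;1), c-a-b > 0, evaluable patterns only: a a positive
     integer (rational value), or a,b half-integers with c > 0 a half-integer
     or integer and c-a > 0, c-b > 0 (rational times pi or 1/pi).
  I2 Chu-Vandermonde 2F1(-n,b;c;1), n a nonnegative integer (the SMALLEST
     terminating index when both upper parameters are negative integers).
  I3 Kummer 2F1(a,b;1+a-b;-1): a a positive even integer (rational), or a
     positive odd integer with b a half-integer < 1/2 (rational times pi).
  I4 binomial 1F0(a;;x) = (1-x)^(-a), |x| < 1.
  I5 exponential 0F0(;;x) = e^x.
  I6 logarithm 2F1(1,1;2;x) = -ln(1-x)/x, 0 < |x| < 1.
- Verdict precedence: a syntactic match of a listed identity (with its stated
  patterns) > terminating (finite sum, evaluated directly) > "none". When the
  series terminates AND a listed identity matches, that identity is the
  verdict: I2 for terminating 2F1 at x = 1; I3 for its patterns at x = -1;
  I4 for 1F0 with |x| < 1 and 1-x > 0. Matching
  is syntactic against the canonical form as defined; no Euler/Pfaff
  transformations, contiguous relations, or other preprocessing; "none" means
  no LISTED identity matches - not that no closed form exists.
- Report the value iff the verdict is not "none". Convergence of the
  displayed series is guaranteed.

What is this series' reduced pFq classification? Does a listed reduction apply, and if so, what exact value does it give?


At argument 1: a 2F1 with upper {-1/2, -1/2}, lower {3/2}, scaled by C = -7/4. Verdict: Gauss's theorem I1 (half-integer case) applies (x = 1; upper {-1/2, -1/2} half-integers, c = 3/2 in the evaluable pattern). Its exact value is (-21/32) * pi.

Structural cue: with t_0 = -7/4, striking the common factor k^2 + 1 reduces the term (prefactor -7/4).
Ratio: r(k) = 1 * (k-1/2) (k-1/2) / [(k+3/2) (k+1)] - rational; roots negated = parameters, x = 1, C = -7/4.


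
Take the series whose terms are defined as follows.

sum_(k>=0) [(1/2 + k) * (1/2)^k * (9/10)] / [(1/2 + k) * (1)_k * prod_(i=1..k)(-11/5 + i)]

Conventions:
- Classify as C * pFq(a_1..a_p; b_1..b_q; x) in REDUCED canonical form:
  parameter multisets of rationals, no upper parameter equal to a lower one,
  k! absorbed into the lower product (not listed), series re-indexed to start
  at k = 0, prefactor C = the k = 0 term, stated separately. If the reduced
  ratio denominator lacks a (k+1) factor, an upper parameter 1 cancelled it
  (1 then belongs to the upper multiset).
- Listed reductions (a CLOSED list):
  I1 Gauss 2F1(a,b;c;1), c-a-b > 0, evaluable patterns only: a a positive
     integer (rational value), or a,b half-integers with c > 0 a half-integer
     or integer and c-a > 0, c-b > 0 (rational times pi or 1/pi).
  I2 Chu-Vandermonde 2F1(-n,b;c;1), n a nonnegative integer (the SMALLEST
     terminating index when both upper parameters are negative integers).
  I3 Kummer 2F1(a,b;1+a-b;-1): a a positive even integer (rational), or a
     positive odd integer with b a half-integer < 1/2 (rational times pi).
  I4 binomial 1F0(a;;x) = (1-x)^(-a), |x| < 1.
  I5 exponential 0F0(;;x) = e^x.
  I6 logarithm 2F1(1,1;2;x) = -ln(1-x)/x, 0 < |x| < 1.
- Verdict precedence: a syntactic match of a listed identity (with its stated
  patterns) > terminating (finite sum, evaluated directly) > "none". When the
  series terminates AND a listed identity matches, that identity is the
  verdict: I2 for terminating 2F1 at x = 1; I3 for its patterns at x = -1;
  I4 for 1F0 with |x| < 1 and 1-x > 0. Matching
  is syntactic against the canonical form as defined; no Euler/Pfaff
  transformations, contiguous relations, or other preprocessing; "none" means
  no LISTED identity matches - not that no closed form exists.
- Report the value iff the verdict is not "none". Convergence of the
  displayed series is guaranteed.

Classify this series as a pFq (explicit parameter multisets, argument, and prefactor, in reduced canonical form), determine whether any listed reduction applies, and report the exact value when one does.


Key observation: from the first term 9/10: k + 1/2 divides numerator and denominator alike; prefactor 9/10 after cancelling.
Term ratio: r(k) = (1/2) * 1 / [(k-6/5) (k+1)] ; factor over Q: parameters, x = (1/2), and C = 9/10.

The series (x = 1/2) is 0F1: upper {-}, lower {-6/5}, prefactor 9/10. Verdict: none here - no I1-I6 shape fits x = 1/2 with lower {-6/5}.


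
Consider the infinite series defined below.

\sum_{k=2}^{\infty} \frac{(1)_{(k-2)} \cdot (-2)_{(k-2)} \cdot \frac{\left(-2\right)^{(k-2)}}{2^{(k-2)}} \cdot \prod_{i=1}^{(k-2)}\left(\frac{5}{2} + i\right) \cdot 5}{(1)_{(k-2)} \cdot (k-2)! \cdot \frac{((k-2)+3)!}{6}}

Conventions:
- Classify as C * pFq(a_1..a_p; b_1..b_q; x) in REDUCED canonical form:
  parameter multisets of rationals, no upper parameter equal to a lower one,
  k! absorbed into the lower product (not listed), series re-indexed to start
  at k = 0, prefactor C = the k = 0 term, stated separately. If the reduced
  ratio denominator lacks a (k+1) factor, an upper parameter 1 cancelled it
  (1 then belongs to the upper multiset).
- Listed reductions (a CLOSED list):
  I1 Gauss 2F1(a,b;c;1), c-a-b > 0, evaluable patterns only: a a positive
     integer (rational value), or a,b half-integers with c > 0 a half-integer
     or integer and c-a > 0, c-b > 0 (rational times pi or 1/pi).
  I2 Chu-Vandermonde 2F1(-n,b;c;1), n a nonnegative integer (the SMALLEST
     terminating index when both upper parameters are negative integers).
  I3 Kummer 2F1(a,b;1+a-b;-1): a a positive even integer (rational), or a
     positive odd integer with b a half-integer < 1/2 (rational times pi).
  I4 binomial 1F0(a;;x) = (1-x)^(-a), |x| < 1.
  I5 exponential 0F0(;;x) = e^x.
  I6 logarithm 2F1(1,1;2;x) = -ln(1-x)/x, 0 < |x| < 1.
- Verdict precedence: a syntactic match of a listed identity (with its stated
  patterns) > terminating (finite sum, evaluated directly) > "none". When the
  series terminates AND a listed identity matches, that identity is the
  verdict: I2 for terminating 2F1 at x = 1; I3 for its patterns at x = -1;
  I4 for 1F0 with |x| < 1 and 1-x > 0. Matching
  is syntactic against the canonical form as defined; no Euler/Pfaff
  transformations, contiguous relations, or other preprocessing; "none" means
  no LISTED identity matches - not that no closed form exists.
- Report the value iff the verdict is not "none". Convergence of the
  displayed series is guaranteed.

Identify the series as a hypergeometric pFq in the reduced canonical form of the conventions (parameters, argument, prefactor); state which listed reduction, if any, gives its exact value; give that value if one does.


This is 5 * 2F1(-2, \frac{7}{2}; 4; -1) in reduced canonical form. Verdict: terminating - the sum ends at index 2 because -2 is a negative integer; exact evaluation follows. Its exact value is \frac{283}{16}.

Key observation: x = -1 and the denominator's factorial ratio (prefactor 5) is a lower Pochhammer.
Ratio: r(k) = -1 * (k-2) (k+\frac{7}{2}) / [(k+4) (k+1)] - rational; roots negated = parameters, x = -1, C = 5.


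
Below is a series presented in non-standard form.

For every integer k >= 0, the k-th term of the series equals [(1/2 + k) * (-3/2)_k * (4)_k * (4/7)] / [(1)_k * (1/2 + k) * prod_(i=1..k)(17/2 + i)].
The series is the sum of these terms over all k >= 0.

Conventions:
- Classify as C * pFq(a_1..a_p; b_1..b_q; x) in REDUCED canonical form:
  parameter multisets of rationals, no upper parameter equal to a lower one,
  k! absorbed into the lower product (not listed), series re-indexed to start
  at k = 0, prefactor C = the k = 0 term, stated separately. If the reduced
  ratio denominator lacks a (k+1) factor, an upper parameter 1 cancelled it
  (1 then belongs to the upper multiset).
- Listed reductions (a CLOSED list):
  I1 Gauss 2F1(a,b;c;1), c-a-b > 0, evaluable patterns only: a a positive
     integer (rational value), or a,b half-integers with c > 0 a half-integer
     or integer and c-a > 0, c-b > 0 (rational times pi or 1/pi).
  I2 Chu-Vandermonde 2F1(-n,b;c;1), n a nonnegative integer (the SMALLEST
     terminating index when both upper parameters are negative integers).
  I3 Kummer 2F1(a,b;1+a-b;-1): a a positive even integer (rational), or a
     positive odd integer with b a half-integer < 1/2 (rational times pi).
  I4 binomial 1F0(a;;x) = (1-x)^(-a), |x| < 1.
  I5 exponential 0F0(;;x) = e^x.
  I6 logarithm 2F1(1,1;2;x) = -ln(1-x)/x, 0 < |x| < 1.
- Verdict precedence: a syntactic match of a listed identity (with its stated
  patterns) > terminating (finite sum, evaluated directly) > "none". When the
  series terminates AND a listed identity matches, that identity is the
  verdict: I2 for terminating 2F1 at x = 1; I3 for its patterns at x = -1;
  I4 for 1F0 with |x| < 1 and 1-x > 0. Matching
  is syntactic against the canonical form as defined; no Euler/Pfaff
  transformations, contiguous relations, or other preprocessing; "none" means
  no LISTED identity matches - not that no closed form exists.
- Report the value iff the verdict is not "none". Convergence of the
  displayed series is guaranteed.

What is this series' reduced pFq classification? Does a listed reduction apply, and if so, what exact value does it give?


The tell: with t_0 = 4/7, (1)_k (prefactor 4/7) is k! itself.
Ratio: r(k) = 1 * (k-3/2) (k+4) / [(k+19/2) (k+1)] - poly over poly, x = 1 from leading terms; C = 4/7 at k = 0.

x = 1 here; the reduced form reads 2F1, upper {-3/2, 4}, lower {19/2}, C = 4/7. Verdict: Gauss's theorem (I1) fires (x = 1: the Gamma ratio telescopes since c-a-b = 7 > 0 and a = 4 in Z>0). Exact value: 2431/9408.


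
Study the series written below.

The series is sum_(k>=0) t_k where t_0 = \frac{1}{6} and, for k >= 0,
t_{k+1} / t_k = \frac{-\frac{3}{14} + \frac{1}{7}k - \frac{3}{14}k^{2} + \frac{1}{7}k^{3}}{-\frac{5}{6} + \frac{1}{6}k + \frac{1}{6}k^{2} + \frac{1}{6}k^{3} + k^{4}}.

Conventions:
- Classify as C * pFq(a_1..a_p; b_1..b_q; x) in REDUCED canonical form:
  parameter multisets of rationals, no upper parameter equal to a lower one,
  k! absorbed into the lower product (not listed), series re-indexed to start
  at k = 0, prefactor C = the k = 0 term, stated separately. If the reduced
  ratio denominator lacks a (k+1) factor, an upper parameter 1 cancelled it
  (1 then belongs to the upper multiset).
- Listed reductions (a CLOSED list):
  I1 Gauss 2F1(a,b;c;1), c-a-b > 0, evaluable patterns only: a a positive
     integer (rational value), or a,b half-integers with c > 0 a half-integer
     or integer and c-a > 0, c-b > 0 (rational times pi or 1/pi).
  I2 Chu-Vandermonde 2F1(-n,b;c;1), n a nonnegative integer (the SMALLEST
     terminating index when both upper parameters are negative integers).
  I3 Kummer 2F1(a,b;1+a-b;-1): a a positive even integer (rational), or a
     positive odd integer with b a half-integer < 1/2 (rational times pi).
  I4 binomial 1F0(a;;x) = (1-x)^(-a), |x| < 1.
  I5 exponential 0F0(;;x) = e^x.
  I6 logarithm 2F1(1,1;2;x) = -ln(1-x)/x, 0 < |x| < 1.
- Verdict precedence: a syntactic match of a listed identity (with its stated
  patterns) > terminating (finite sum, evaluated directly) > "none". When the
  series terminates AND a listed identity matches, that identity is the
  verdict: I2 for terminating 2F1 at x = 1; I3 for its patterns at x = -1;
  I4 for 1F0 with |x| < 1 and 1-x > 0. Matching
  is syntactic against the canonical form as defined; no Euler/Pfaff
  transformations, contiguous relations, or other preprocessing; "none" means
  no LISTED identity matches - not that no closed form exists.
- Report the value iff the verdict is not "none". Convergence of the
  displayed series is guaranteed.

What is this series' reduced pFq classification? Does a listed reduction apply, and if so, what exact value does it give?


x = \frac{1}{7} here; the reduced form reads 1F1, upper {-\frac{3}{2}}, lower {-\frac{5}{6}}, C = \frac{1}{6}. Verdict: none. No listed pattern accepts 1F1(-\frac{3}{2}; -\frac{5}{6}; \frac{1}{7}).

Structural cue: x = \frac{1}{7} and roots of the ratio polynomials (prefactor 1/6) are the negated parameters.
Step ratio: r(k) = \frac{1}{7} * (k-\frac{3}{2}) / [(k-\frac{5}{6}) (k+1)] - rational in k, leading ratio \frac{1}{7}; with t_0 = \frac{1}{6}, classification follows.


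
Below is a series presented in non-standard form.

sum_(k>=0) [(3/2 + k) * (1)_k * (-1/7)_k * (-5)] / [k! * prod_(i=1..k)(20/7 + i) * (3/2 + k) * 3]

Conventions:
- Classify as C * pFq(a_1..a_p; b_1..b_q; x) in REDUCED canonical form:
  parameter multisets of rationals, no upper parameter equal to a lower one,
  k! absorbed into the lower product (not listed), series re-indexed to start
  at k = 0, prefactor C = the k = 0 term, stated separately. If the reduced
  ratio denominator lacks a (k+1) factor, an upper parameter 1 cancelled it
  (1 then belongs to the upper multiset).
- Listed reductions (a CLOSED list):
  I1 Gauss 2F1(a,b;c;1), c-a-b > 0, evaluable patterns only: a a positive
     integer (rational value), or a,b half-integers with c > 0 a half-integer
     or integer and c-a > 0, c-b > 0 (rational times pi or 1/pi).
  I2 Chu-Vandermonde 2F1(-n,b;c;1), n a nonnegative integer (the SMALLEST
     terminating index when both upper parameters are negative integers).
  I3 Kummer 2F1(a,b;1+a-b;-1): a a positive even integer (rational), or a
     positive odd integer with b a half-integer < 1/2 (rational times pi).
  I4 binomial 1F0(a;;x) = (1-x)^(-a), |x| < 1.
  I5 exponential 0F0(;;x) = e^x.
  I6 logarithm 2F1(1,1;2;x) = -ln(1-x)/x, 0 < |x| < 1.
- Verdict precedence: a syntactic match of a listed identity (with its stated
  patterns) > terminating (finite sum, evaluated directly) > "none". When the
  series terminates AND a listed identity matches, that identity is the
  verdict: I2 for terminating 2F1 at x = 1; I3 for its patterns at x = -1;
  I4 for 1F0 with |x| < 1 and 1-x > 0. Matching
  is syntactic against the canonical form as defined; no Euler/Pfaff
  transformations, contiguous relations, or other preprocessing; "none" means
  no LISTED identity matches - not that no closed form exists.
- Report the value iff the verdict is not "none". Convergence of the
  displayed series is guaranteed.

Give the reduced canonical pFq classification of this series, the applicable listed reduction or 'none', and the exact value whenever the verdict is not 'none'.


At argument 1: a 2F1 with upper {-1/7, 1}, lower {27/7}, scaled by C = -5/3. Verdict: this is Gauss (I1, integer-parameter pattern) (x = 1: the Gamma ratio telescopes since c-a-b = 3 > 0 and a = 1 in Z>0). Value: -100/63.

Key step: t_0 being -5/3, the lower running product (C = -5/3) is a rising factorial.
Term ratio: r(k) = 1 * (k-1/7) (k+1) / [(k+27/7) (k+1)] - rational; roots negated = parameters, x = 1, C = -5/3.


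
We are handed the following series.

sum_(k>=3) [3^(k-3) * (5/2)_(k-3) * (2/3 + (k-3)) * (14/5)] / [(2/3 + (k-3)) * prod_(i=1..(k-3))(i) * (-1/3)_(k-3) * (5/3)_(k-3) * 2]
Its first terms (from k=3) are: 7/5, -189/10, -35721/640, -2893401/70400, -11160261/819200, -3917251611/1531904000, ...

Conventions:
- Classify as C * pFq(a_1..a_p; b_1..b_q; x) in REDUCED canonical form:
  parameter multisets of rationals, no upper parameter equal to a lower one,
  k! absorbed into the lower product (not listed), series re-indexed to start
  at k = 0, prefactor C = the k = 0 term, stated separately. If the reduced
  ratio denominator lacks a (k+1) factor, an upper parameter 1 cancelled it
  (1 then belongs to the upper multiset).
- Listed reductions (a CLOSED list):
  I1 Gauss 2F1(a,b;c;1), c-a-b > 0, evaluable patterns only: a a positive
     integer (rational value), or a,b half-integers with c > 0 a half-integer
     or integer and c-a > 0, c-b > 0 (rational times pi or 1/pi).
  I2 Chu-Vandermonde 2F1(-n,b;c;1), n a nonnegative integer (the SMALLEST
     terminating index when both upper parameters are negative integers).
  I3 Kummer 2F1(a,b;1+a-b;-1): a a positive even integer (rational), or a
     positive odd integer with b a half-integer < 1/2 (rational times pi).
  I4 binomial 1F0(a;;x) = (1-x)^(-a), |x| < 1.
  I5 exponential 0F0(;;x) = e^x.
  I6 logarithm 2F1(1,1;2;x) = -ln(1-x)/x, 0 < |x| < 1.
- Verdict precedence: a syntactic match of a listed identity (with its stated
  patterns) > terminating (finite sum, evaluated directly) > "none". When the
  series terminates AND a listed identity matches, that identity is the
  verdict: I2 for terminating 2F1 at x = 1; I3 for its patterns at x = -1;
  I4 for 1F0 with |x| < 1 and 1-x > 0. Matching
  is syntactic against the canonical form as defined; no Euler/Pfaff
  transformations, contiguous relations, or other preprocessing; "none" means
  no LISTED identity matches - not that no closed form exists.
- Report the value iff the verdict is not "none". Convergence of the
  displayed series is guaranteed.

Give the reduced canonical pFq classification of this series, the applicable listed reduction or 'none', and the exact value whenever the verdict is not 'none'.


At argument 3: a 1F2 with upper {5/2}, lower {-1/3, 5/3}, scaled by C = 7/5. Verdict: none. A 1F2 with upper {5/2} fits none of I1-I6 at x = 3; the sum runs forever.

The tell: with t_0 = 7/5, the constant factors (C = 7/5, x = 3) combine into one prefactor.
Term ratio: r(k) = 3 * (k+5/2) / [(k-1/3) (k+5/3) (k+1)] - poly over poly, x = 3 from leading terms; C = 7/5 at k = 0.


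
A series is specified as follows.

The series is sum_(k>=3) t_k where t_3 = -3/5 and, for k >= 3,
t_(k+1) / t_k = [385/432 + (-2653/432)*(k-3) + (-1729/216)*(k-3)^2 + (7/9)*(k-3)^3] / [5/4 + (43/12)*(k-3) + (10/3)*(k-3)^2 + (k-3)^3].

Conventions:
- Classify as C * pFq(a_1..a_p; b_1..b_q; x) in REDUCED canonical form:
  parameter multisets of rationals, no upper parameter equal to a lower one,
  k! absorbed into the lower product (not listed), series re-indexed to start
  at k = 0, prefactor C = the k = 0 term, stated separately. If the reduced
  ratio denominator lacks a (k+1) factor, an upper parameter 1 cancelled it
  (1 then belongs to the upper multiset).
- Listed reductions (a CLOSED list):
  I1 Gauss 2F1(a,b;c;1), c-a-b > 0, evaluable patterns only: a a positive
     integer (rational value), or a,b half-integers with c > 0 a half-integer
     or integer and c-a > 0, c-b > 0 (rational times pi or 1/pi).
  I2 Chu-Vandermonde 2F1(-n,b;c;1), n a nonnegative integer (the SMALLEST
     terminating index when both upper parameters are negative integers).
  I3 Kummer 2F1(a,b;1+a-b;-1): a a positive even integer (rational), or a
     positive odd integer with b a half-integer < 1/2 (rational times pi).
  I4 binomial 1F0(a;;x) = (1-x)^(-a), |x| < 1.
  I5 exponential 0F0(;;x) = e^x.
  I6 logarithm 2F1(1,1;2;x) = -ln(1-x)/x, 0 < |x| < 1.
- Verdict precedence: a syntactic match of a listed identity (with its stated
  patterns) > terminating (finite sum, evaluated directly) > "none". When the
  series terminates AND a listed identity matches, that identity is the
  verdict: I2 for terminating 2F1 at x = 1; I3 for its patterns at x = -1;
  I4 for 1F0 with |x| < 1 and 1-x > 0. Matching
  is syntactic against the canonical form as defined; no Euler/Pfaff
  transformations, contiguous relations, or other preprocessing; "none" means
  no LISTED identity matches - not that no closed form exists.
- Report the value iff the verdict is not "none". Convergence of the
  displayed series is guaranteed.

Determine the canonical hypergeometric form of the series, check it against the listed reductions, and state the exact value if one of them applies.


At argument 7/9: a 2F1 with upper {-11, -1/8}, lower {3/2}, scaled by C = -3/5. Verdict: terminating. (-11)_k vanishes past k = 11, leaving a 12-term sum, computed directly. Its exact value is -167108565970281183139/212569051705261424640.

Structural cue: x = (7/9) and the expanded ratio factors over Q; C = -3/5, x = 7/9, roots give parameters.
Consecutive-term ratio: r(k) = (7/9) * (k-11) (k-1/8) / [(k+3/2) (k+1)] ; factor over Q: parameters, x = (7/9), and C = -3/5.


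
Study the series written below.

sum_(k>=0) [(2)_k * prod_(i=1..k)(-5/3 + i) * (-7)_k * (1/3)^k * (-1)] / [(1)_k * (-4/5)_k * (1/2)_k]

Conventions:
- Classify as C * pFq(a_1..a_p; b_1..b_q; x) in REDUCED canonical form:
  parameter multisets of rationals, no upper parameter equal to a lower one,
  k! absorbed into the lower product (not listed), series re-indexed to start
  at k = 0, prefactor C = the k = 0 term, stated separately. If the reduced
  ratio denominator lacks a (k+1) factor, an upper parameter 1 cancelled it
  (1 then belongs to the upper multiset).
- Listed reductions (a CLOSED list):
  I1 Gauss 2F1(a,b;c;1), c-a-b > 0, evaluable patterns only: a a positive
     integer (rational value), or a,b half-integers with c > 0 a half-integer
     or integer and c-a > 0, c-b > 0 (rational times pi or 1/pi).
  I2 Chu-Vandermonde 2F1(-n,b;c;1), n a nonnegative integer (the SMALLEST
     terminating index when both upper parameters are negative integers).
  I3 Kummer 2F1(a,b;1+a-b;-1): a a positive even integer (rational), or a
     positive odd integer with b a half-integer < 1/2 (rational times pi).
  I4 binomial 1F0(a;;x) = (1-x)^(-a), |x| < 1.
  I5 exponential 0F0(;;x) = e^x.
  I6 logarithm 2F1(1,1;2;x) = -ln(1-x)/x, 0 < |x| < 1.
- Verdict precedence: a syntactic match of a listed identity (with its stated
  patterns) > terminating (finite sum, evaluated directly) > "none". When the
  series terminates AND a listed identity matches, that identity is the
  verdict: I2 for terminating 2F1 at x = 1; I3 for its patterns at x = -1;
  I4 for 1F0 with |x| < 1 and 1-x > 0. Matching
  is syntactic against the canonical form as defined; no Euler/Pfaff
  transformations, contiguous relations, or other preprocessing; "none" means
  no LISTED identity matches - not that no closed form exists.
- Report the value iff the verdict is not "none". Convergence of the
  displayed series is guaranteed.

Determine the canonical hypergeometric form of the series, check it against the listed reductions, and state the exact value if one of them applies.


Classification (C = -1): 3F2 with upper {-7, -2/3, 2}, lower {-4/5, 1/2}, argument x = 1/3. Verdict: terminating (-7 upstairs). 8 nonzero terms in all; added directly. Its exact value is -685563580529/203137476399.

The tell: x = (1/3) and the running product (prefactor -1) telescopes to a rising factorial.
Step ratio: r(k) = (1/3) * (k-7) (k-2/3) (k+2) / [(k-4/5) (k+1/2) (k+1)] ; factor over Q: parameters, x = (1/3), and C = -1.


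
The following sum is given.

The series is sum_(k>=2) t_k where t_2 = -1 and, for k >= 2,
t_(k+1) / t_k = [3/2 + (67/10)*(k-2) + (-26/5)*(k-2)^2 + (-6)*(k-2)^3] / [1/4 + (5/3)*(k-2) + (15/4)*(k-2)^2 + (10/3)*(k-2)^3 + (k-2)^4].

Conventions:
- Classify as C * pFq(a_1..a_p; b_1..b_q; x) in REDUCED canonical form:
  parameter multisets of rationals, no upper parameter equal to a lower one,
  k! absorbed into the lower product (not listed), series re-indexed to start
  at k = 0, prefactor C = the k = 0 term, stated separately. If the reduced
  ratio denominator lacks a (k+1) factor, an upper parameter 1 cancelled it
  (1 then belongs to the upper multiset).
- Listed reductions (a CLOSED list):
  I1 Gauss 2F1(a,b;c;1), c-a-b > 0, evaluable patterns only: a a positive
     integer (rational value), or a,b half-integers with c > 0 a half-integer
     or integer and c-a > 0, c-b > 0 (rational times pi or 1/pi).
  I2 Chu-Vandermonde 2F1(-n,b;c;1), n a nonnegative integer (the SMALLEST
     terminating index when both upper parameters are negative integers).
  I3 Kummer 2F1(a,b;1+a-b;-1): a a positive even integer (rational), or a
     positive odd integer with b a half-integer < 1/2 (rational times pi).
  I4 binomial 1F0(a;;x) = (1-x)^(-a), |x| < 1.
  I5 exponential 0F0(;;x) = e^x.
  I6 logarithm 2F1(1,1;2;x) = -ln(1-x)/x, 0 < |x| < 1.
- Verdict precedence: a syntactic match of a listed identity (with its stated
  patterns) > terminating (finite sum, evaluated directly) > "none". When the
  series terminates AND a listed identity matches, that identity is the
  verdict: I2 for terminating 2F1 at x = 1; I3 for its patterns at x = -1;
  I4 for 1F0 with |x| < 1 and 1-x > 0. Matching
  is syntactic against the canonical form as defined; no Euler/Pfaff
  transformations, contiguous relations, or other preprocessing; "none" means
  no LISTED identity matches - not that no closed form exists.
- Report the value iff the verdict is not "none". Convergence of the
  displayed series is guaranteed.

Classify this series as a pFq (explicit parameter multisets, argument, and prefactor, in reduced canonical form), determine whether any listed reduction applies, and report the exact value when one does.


Prefactor -1, argument -6: 2F2 with upper {-5/6, 1/5} over lower {1/3, 1/2}. Verdict: none. No listed pattern accepts 2F2(-5/6, 1/5; 1/3, 1/2; -6).

The tell: x = (-6) and roots of the ratio polynomials (C = -1) are the negated parameters.
Adjacent-term ratio: r(k) = (-6) * (k-5/6) (k+1/5) / [(k+1/3) (k+1/2) (k+1)] ; factor over Q: parameters, x = (-6), and C = -1.


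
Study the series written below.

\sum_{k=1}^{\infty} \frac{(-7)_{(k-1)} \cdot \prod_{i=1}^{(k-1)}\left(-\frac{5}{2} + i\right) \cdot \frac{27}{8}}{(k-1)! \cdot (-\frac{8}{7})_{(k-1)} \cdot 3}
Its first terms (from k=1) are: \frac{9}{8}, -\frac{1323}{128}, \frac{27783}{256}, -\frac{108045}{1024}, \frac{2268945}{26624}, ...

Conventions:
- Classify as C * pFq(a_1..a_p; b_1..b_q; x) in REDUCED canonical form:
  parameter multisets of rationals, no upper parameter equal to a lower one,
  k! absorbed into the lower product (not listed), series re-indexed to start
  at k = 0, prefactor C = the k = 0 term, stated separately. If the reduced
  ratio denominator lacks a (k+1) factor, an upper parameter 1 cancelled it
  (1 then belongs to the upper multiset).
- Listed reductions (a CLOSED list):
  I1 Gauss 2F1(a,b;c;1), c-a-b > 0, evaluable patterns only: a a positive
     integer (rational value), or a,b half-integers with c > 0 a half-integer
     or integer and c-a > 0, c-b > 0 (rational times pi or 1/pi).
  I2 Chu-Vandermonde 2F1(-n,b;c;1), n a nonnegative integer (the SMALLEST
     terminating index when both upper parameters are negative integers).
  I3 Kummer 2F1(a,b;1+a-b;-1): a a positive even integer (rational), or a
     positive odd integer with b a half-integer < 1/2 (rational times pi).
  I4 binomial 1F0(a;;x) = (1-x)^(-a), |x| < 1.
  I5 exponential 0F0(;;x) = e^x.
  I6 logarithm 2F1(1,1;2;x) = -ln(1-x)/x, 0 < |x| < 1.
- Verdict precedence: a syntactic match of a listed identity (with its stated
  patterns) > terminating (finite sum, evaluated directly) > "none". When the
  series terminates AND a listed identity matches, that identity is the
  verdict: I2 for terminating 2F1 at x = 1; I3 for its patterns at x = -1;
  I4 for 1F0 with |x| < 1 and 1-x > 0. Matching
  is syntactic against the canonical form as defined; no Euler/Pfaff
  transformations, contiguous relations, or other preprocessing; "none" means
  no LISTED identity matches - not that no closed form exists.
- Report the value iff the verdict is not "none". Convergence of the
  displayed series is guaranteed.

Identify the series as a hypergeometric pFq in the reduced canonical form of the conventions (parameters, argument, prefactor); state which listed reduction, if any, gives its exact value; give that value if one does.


At argument 1: a 2F1 with upper {-7, -\frac{3}{2}}, lower {-\frac{8}{7}}, scaled by C = \frac{9}{8}. Verdict: this is the Chu-Vandermonde identity I2 (terminating 2F1 at x = 1 with n = 7, b = -3/2, c = -\frac{8}{7}). Value: \frac{1333226675}{28966912}.

Structural cue: from the first term \frac{9}{8}: the constant factors (C = 9/8, x = 1) combine into one prefactor.
Ratio: r(k) = 1 * (k-7) (k-\frac{3}{2}) / [(k-\frac{8}{7}) (k+1)] - rational; roots negated = parameters, x = 1, C = \frac{9}{8}.


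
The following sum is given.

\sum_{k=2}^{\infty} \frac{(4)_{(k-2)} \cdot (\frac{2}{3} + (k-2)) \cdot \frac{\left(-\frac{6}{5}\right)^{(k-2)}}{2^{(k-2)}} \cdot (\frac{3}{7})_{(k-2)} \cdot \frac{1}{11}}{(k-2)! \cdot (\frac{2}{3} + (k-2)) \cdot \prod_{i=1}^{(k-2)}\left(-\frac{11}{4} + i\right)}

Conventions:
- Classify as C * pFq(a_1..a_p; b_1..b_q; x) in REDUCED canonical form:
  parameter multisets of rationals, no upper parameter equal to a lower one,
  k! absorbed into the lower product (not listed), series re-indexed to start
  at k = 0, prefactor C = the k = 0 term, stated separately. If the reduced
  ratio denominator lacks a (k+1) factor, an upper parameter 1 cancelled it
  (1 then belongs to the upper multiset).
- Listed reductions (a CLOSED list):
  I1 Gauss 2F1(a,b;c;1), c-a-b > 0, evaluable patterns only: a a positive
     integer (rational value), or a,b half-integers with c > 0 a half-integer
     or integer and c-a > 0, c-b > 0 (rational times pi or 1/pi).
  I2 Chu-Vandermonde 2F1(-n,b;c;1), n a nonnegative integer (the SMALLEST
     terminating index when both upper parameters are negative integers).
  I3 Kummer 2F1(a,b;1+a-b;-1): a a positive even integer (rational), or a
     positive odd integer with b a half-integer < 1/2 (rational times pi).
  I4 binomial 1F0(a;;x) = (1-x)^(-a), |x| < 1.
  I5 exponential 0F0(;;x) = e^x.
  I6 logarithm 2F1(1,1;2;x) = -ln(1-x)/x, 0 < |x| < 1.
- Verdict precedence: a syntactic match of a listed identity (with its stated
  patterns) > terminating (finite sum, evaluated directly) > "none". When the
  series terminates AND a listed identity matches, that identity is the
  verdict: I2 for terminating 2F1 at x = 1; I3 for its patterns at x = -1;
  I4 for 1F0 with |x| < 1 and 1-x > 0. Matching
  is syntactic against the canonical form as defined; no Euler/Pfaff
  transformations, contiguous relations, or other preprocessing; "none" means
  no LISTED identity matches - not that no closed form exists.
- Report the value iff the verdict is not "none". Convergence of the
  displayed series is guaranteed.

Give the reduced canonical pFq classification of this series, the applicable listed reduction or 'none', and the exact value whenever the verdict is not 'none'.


Structural cue: with t_0 = \frac{1}{11}, the lower running product (C = 1/11, x = -3/5) is a rising factorial.
Step ratio: r(k) = -\frac{3}{5} * (k+\frac{3}{7}) (k+4) / [(k-\frac{7}{4}) (k+1)] - rational in k, leading ratio -\frac{3}{5}; with t_0 = \frac{1}{11}, classification follows.

x = -\frac{3}{5} here; the reduced form reads 2F1, upper {\frac{3}{7}, 4}, lower {-\frac{7}{4}}, C = \frac{1}{11}. Verdict: none - this 2F1 at x = -\frac{3}{5} matches no listed pattern, and upper {\frac{3}{7}, 4} holds no stopper.
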